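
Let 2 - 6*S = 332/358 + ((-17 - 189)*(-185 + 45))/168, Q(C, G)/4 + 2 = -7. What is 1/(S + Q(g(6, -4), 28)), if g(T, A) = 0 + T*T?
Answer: -3222/207601 ≈ -0.015520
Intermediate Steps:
g(T, A) = T² (g(T, A) = 0 + T² = T²)
Q(C, G) = -36 (Q(C, G) = -8 + 4*(-7) = -8 - 28 = -36)
S = -91609/3222 (S = ⅓ - (332/358 + ((-17 - 189)*(-185 + 45))/168)/6 = ⅓ - (332*(1/358) - 206*(-140)*(1/168))/6 = ⅓ - (166/179 + 28840*(1/168))/6 = ⅓ - (166/179 + 515/3)/6 = ⅓ - ⅙*92683/537 = ⅓ - 92683/3222 = -91609/3222 ≈ -28.432)
1/(S + Q(g(6, -4), 28)) = 1/(-91609/3222 - 36) = 1/(-207601/3222) = -3222/207601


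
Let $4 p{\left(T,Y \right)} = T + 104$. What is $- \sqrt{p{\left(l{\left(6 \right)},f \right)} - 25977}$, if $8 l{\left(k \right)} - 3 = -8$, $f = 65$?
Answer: $- \frac{i \sqrt{1660874}}{8} \approx - 161.09 i$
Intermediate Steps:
$l{\left(k \right)} = - \frac{5}{8}$ ($l{\left(k \right)} = \frac{3}{8} + \frac{1}{8} \left(-8\right) = \frac{3}{8} - 1 = - \frac{5}{8}$)
$p{\left(T,Y \right)} = 26 + \frac{T}{4}$ ($p{\left(T,Y \right)} = \frac{T + 104}{4} = \frac{104 + T}{4} = 26 + \frac{T}{4}$)
$- \sqrt{p{\left(l{\left(6 \right)},f \right)} - 25977} = - \sqrt{\left(26 + \frac{1}{4} \left(- \frac{5}{8}\right)\right) - 25977} = - \sqrt{\left(26 - \frac{5}{32}\right) - 25977} = - \sqrt{\frac{827}{32} - 25977} = - \sqrt{- \frac{830437}{32}} = - \frac{i \sqrt{1660874}}{8}$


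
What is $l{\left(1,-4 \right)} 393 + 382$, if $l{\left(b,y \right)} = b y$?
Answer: $-1190$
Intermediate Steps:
$l{\left(1,-4 \right)} 393 + 382 = 1 \left(-4\right) 393 + 382 = \left(-4\right) 393 + 382 = -1572 + 382 = -1190$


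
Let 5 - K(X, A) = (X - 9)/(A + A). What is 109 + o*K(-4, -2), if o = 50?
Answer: 393/2 ≈ 196.50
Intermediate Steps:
K(X, A) = 5 - (-9 + X)/(2*A) (K(X, A) = 5 - (X - 9)/(A + A) = 5 - (-9 + X)/(2*A))
109 + o*K(-4, -2) = 109 + 50*((½)*(9 - 1*(-4) + 10*(-2))/(-2)) = 109 + 50*((½)*(-½)*(9 + 4 - 20)) = 109 + 50*((½)*(-½)*(-7)) = 109 + 50*(7/4) = 109 + 175/2 = 393/2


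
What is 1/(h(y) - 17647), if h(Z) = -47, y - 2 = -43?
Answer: -1/17694 ≈ -5.6516e-5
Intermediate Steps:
y = -41 (y = 2 - 43 = -41)
1/(h(y) - 17647) = 1/(-47 - 17647) = 1/(-17694) = -1/17694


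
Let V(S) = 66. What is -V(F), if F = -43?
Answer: -66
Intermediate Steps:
-V(F) = -1*66 = -66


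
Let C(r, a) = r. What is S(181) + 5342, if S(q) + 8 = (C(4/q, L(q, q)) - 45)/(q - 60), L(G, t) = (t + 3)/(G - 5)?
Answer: 116811793/21901 ≈ 5333.6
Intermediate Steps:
L(G, t) = (3 + t)/(-5 + G)
S(q) = -8 + (-45 + 4/q)/(-60 + q) (S(q) = -8 + (4/q - 45)/(q - 60) = -8 + (-45 + 4/q)/(-60 + q))
S(181) + 5342 = (4 + 181*(435 - 8*181))/(181*(-60 + 181)) + 5342 = (1/181)*(4 + 181*(435 - 1448))/121 + 5342 = (1/181)*(1/121)*(4 + 181*(-1013)) + 5342 = (1/181)*(1/121)*(4 - 183353) + 5342 = (1/181)*(1/121)*(-183349) + 5342 = -183349/21901 + 5342 = 116811793/21901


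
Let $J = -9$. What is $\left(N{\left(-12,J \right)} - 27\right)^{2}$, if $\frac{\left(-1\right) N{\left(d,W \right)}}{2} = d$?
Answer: $9$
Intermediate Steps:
$N{\left(d,W \right)} = - 2 d$
$\left(N{\left(-12,J \right)} - 27\right)^{2} = \left(\left(-2\right) \left(-12\right) - 27\right)^{2} = \left(24 - 27\right)^{2} = \left(-3\right)^{2} = 9$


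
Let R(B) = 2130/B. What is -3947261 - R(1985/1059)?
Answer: -1567513751/397 ≈ -3.9484e+6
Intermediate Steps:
-3947261 - R(1985/1059) = -3947261 - 2130/(1985/1059) = -3947261 - 2130/(1985*(1/1059)) = -3947261 - 2130/1985/1059 = -3947261 - 2130*1059/1985 = -3947261 - 1*451134/397 = -3947261 - 451134/397 = -1567513751/397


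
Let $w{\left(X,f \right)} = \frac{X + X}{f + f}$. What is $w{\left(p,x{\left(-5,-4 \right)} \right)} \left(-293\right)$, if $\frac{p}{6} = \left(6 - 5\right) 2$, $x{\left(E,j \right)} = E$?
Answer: $\frac{3516}{5} \approx 703.2$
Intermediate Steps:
$p = 12$ ($p = 6 \left(6 - 5\right) 2 = 6 \cdot 1 \cdot 2 = 6 \cdot 2 = 12$)
$w{\left(X,f \right)} = \frac{X}{f}$ ($w{\left(X,f \right)} = \frac{2 X}{2 f} = 2 X \frac{1}{2 f} = \frac{X}{f}$)
$w{\left(p,x{\left(-5,-4 \right)} \right)} \left(-293\right) = \frac{12}{-5} \left(-293\right) = 12 \left(- \frac{1}{5}\right) \left(-293\right) = \left(- \frac{12}{5}\right) \left(-293\right) = \frac{3516}{5}$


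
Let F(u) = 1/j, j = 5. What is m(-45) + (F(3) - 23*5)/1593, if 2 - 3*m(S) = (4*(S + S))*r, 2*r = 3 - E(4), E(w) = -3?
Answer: 2872136/7965 ≈ 360.59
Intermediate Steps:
F(u) = ⅕ (F(u) = 1/5 = ⅕)
r = 3 (r = (3 - 1*(-3))/2 = (3 + 3)/2 = (½)*6 = 3)
m(S) = ⅔ - 8*S (m(S) = ⅔ - 4*(S + S)*3/3 = ⅔ - 4*(2*S)*3/3 = ⅔ - 8*S*3/3 = ⅔ - 8*S)
m(-45) + (F(3) - 23*5)/1593 = (⅔ - 8*(-45)) + (⅕ - 23*5)/1593 = (⅔ + 360) + (⅕ - 115)*(1/1593) = 1082/3 - 574/5*1/1593 = 1082/3 - 574/7965 = 2872136/7965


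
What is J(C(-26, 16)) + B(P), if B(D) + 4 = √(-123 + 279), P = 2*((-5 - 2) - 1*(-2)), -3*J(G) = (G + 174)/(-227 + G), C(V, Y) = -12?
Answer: -902/239 + 2*√39 ≈ 8.7159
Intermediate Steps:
J(G) = -(174 + G)/(3*(-227 + G)) (J(G) = -(G + 174)/(3*(-227 + G)) = -(174 + G)/(3*(-227 + G)))
P = -10 (P = 2*(-7 + 2) = 2*(-5) = -10)
B(D) = -4 + 2*√39 (B(D) = -4 + √(-123 + 279) = -4 + √156 = -4 + 2*√39)
J(C(-26, 16)) + B(P) = (-174 - 1*(-12))/(3*(-227 - 12)) + (-4 + 2*√39) = (⅓)*(-174 + 12)/(-239) + (-4 + 2*√39) = (⅓)*(-1/239)*(-162) + (-4 + 2*√39) = 54/239 + (-4 + 2*√39) = -902/239 + 2*√39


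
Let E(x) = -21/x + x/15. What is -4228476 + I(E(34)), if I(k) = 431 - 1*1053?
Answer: -4229098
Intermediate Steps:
E(x) = -21/x + x/15 (E(x) = -21/x + x*(1/15) = -21/x + x/15)
I(k) = -622 (I(k) = 431 - 1053 = -622)
-4228476 + I(E(34)) = -4228476 - 622 = -4229098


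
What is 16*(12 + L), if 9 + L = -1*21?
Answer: -288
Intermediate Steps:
L = -30 (L = -9 - 1*21 = -9 - 21 = -30)
16*(12 + L) = 16*(12 - 30) = 16*(-18) = -288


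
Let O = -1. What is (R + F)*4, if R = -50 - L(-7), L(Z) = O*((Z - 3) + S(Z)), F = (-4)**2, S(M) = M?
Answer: -204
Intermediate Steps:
F = 16
L(Z) = 3 - 2*Z (L(Z) = -((Z - 3) + Z) = -((-3 + Z) + Z) = -(-3 + 2*Z) = 3 - 2*Z)
R = -67 (R = -50 - (3 - 2*(-7)) = -50 - (3 + 14) = -50 - 1*17 = -50 - 17 = -67)
(R + F)*4 = (-67 + 16)*4 = -51*4 = -204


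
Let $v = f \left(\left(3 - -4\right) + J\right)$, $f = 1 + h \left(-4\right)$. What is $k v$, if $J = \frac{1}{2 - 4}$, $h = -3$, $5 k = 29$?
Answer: $\frac{4901}{10} \approx 490.1$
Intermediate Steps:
$k = \frac{29}{5}$ ($k = \frac{1}{5} \cdot 29 = \frac{29}{5} \approx 5.8$)
$J = - \frac{1}{2}$ ($J = \frac{1}{-2} = - \frac{1}{2} \approx -0.5$)
$f = 13$ ($f = 1 - -12 = 1 + 12 = 13$)
$v = \frac{169}{2}$ ($v = 13 \left(\left(3 - -4\right) - \frac{1}{2}\right) = 13 \left(\left(3 + 4\right) - \frac{1}{2}\right) = 13 \left(7 - \frac{1}{2}\right) = 13 \cdot \frac{13}{2} = \frac{169}{2} \approx 84.5$)
$k v = \frac{29}{5} \cdot \frac{169}{2} = \frac{4901}{10}$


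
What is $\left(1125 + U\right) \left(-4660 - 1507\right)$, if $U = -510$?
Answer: $-3792705$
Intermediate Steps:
$\left(1125 + U\right) \left(-4660 - 1507\right) = \left(1125 - 510\right) \left(-4660 - 1507\right) = 615 \left(-6167\right) = -3792705$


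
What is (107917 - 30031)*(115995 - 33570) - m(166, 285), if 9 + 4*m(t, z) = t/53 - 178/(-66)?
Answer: 22456297920673/3498 ≈ 6.4198e+9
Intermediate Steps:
m(t, z) = -52/33 + t/212 (m(t, z) = -9/4 + (t/53 - 178/(-66))/4 = -9/4 + (t*(1/53) - 178*(-1/66))/4 = -9/4 + (t/53 + 89/33)/4 = -9/4 + (89/33 + t/53)/4 = -9/4 + (89/132 + t/212) = -52/33 + t/212)
(107917 - 30031)*(115995 - 33570) - m(166, 285) = (107917 - 30031)*(115995 - 33570) - (-52/33 + (1/212)*166) = 77886*82425 - (-52/33 + 83/106) = 6419753550 - 1*(-2773/3498) = 6419753550 + 2773/3498 = 22456297920673/3498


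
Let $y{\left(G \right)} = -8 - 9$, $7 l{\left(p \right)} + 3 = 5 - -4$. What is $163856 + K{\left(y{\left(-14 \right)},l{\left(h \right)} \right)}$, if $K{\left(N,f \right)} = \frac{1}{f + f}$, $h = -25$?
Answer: $\frac{1966279}{12} \approx 1.6386 \cdot 10^{5}$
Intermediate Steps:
$l{\left(p \right)} = \frac{6}{7}$ ($l{\left(p \right)} = - \frac{3}{7} + \frac{5 - -4}{7} = - \frac{3}{7} + \frac{5 + 4}{7} = - \frac{3}{7} + \frac{1}{7} \cdot 9 = - \frac{3}{7} + \frac{9}{7} = \frac{6}{7}$)
$y{\left(G \right)} = -17$ ($y{\left(G \right)} = -8 - 9 = -17$)
$K{\left(N,f \right)} = \frac{1}{2 f}$
$163856 + K{\left(y{\left(-14 \right)},l{\left(h \right)} \right)} = 163856 + \frac{1}{2 \cdot \frac{6}{7}} = 163856 + \frac{1}{2} \cdot \frac{7}{6} = 163856 + \frac{7}{12} = \frac{1966279}{12}$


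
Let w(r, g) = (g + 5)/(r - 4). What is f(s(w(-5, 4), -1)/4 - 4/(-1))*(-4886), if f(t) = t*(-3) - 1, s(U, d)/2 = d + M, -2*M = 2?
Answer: 48860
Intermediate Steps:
M = -1 (M = -½*2 = -1)
w(r, g) = (5 + g)/(-4 + r)
s(U, d) = -2 + 2*d (s(U, d) = 2*(d - 1) = 2*(-1 + d) = -2 + 2*d)
f(t) = -1 - 3*t (f(t) = -3*t - 1 = -1 - 3*t)
f(s(w(-5, 4), -1)/4 - 4/(-1))*(-4886) = (-1 - 3*((-2 + 2*(-1))/4 - 4/(-1)))*(-4886) = (-1 - 3*((-2 - 2)*(¼) - 4*(-1)))*(-4886) = (-1 - 3*(-4*¼ + 4))*(-4886) = (-1 - 3*(-1 + 4))*(-4886) = (-1 - 3*3)*(-4886) = (-1 - 9)*(-4886) = -10*(-4886) = 48860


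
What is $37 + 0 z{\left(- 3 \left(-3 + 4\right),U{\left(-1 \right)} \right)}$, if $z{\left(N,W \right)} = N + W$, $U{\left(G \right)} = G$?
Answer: $37$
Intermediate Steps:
$37 + 0 z{\left(- 3 \left(-3 + 4\right),U{\left(-1 \right)} \right)} = 37 + 0 \left(- 3 \left(-3 + 4\right) - 1\right) = 37 + 0 \left(\left(-3\right) 1 - 1\right) = 37 + 0 \left(-3 - 1\right) = 37 + 0 \left(-4\right) = 37 + 0 = 37$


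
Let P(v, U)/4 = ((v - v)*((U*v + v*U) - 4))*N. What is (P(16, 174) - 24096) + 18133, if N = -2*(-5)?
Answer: -5963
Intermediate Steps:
N = 10
P(v, U) = 0 (P(v, U) = 4*(((v - v)*((U*v + v*U) - 4))*10) = 4*((0*((U*v + U*v) - 4))*10) = 4*((0*(2*U*v - 4))*10) = 4*((0*(-4 + 2*U*v))*10) = 4*(0*10) = 4*0 = 0)
(P(16, 174) - 24096) + 18133 = (0 - 24096) + 18133 = -24096 + 18133 = -5963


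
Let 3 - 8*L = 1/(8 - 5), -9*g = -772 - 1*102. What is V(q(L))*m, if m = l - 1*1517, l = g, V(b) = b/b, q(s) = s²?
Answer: -12779/9 ≈ -1419.9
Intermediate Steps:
g = 874/9 (g = -(-772 - 1*102)/9 = -(-772 - 102)/9 = -⅑*(-874) = 874/9 ≈ 97.111)
L = ⅓ (L = 3/8 - 1/(8*(8 - 5)) = 3/8 - ⅛/3 = 3/8 - ⅛*⅓ = 3/8 - 1/24 = ⅓ ≈ 0.33333)
V(b) = 1
l = 874/9 ≈ 97.111
m = -12779/9 (m = 874/9 - 1*1517 = 874/9 - 1517 = -12779/9 ≈ -1419.9)
V(q(L))*m = 1*(-12779/9) = -12779/9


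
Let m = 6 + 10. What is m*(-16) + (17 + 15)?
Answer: -224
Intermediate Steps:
m = 16
m*(-16) + (17 + 15) = 16*(-16) + (17 + 15) = -256 + 32 = -224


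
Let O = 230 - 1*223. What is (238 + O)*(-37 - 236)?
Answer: -66885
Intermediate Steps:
O = 7 (O = 230 - 223 = 7)
(238 + O)*(-37 - 236) = (238 + 7)*(-37 - 236) = 245*(-273) = -66885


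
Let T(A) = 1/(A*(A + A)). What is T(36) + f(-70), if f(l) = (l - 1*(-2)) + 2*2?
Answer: -165887/2592 ≈ -64.000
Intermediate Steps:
f(l) = 6 + l (f(l) = (l + 2) + 4 = (2 + l) + 4 = 6 + l)
T(A) = 1/(2*A**2) (T(A) = 1/(A*(2*A)) = 1/(2*A**2))
T(36) + f(-70) = (1/2)/36**2 + (6 - 70) = (1/2)*(1/1296) - 64 = 1/2592 - 64 = -165887/2592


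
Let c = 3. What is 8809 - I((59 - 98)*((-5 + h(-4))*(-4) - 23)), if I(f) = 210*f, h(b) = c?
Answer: -114041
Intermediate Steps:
h(b) = 3
8809 - I((59 - 98)*((-5 + h(-4))*(-4) - 23)) = 8809 - 210*(59 - 98)*((-5 + 3)*(-4) - 23) = 8809 - 210*(-39*(-2*(-4) - 23)) = 8809 - 210*(-39*(8 - 23)) = 8809 - 210*(-39*(-15)) = 8809 - 210*585 = 8809 - 1*122850 = 8809 - 122850 = -114041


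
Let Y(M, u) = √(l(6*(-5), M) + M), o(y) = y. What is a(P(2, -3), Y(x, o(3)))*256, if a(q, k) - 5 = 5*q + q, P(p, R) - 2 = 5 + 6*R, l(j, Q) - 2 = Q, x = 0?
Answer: -15616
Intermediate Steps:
l(j, Q) = 2 + Q
P(p, R) = 7 + 6*R (P(p, R) = 2 + (5 + 6*R) = 7 + 6*R)
Y(M, u) = √(2 + 2*M) (Y(M, u) = √((2 + M) + M) = √(2 + 2*M))
a(q, k) = 5 + 6*q (a(q, k) = 5 + (5*q + q) = 5 + 6*q)
a(P(2, -3), Y(x, o(3)))*256 = (5 + 6*(7 + 6*(-3)))*256 = (5 + 6*(7 - 18))*256 = (5 + 6*(-11))*256 = (5 - 66)*256 = -61*256 = -15616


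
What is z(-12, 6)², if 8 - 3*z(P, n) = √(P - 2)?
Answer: (8 - I*√14)²/9 ≈ 5.5556 - 6.6518*I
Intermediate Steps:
z(P, n) = 8/3 - √(-2 + P)/3 (z(P, n) = 8/3 - √(P - 2)/3 = 8/3 - √(-2 + P)/3)
z(-12, 6)² = (8/3 - √(-2 - 12)/3)² = (8/3 - I*√14/3)²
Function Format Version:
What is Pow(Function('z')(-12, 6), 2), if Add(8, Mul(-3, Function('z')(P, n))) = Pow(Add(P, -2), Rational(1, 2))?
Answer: Mul(Rational(1, 9), Pow(Add(8, Mul(-1, I, Pow(14, Rational(1, 2)))), 2)) ≈ Add(5.5556, Mul(-6.6518, I))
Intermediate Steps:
Function('z')(P, n) = Add(Rational(8, 3), Mul(Rational(-1, 3), Pow(Add(-2, P), Rational(1, 2)))) (Function('z')(P, n) = Add(Rational(8, 3), Mul(Rational(-1, 3), Pow(Add(P, -2), Rational(1, 2)))) = Add(Rational(8, 3), Mul(Rational(-1, 3), Pow(Add(-2, P), Rational(1, 2)))))
Pow(Function('z')(-12, 6), 2) = Pow(Add(Rational(8, 3), Mul(Rational(-1, 3), Pow(Add(-2, -12), Rational(1, 2)))), 2) = Pow(Add(Rational(8, 3), Mul(Rational(-1, 3), Pow(-14, Rational(1, 2)))), 2) = Pow(Add(Rational(8, 3), Mul(Rational(-1, 3), Mul(I, Pow(14, Rational(1, 2))))), 2) = Pow(Add(Rational(8, 3), Mul(Rational(-1, 3), I, Pow(14, Rational(1, 2)))), 2)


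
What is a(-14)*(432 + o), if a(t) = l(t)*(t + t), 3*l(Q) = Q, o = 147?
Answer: 75656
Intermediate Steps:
l(Q) = Q/3
a(t) = 2*t²/3 (a(t) = (t/3)*(t + t) = (t/3)*(2*t) = 2*t²/3)
a(-14)*(432 + o) = ((⅔)*(-14)²)*(432 + 147) = ((⅔)*196)*579 = (392/3)*579 = 75656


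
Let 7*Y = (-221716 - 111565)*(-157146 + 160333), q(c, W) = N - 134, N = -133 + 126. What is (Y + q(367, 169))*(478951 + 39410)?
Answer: -550586225091774/7 ≈ -7.8655e+13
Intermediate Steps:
N = -7
q(c, W) = -141 (q(c, W) = -7 - 134 = -141)
Y = -1062166547/7 (Y = ((-221716 - 111565)*(-157146 + 160333))/7 = (-333281*3187)/7 = (1/7)*(-1062166547) = -1062166547/7 ≈ -1.5174e+8)
(Y + q(367, 169))*(478951 + 39410) = (-1062166547/7 - 141)*(478951 + 39410) = -1062167534/7*518361 = -550586225091774/7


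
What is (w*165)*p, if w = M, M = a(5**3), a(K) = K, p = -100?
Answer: -2062500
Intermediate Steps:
M = 125 (M = 5**3 = 125)
w = 125
(w*165)*p = (125*165)*(-100) = 20625*(-100) = -2062500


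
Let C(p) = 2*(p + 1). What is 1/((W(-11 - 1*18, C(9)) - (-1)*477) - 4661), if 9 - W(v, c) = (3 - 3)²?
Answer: -1/4175 ≈ -0.00023952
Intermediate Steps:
C(p) = 2 + 2*p (C(p) = 2*(1 + p) = 2 + 2*p)
W(v, c) = 9 (W(v, c) = 9 - (3 - 3)² = 9 - 1*0² = 9 - 1*0 = 9 + 0 = 9)
1/((W(-11 - 1*18, C(9)) - (-1)*477) - 4661) = 1/((9 - (-1)*477) - 4661) = 1/((9 - 1*(-477)) - 4661) = 1/((9 + 477) - 4661) = 1/(486 - 4661) = 1/(-4175) = -1/4175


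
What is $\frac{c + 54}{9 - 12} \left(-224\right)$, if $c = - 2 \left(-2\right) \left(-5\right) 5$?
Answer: $- \frac{10304}{3} \approx -3434.7$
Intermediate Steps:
$c = -100$ ($c = - 2 \cdot 10 \cdot 5 = \left(-2\right) 50 = -100$)
$\frac{c + 54}{9 - 12} \left(-224\right) = \frac{-100 + 54}{9 - 12} \left(-224\right) = - \frac{46}{-3} \left(-224\right) = \left(-46\right) \left(- \frac{1}{3}\right) \left(-224\right) = \frac{46}{3} \left(-224\right) = - \frac{10304}{3}$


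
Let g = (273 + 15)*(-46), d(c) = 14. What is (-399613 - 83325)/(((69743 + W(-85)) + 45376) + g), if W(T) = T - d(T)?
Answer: -241469/50886 ≈ -4.7453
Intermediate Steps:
g = -13248 (g = 288*(-46) = -13248)
W(T) = -14 + T (W(T) = T - 1*14 = T - 14 = -14 + T)
(-399613 - 83325)/(((69743 + W(-85)) + 45376) + g) = (-399613 - 83325)/(((69743 + (-14 - 85)) + 45376) - 13248) = -482938/(((69743 - 99) + 45376) - 13248) = -482938/((69644 + 45376) - 13248) = -482938/(115020 - 13248) = -482938/101772 = -482938*1/101772 = -241469/50886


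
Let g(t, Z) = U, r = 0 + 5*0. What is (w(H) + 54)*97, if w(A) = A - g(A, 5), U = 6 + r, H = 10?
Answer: 5626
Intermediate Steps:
r = 0 (r = 0 + 0 = 0)
U = 6 (U = 6 + 0 = 6)
g(t, Z) = 6
w(A) = -6 + A (w(A) = A - 1*6 = A - 6 = -6 + A)
(w(H) + 54)*97 = ((-6 + 10) + 54)*97 = (4 + 54)*97 = 58*97 = 5626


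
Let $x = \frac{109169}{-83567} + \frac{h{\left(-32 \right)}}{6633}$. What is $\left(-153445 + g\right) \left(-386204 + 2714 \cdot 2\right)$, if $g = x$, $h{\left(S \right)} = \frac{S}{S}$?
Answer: $\frac{267661214595827080}{4580991} \approx 5.8429 \cdot 10^{10}$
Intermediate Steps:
$h{\left(S \right)} = 1$
$x = - \frac{65821310}{50390901}$ ($x = \frac{109169}{-83567} + 1 \cdot \frac{1}{6633} = 109169 \left(- \frac{1}{83567}\right) + 1 \cdot \frac{1}{6633} = - \frac{109169}{83567} + \frac{1}{6633} = - \frac{65821310}{50390901} \approx -1.3062$)
$g = - \frac{65821310}{50390901} \approx -1.3062$
$\left(-153445 + g\right) \left(-386204 + 2714 \cdot 2\right) = \left(-153445 - \frac{65821310}{50390901}\right) \left(-386204 + 2714 \cdot 2\right) = - \frac{7732297625255 \left(-386204 + 5428\right)}{50390901} = \left(- \frac{7732297625255}{50390901}\right) \left(-380776\right) = \frac{267661214595827080}{4580991}$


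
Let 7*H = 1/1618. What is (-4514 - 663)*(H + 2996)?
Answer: -175669572369/11326 ≈ -1.5510e+7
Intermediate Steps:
H = 1/11326 (H = (1/7)/1618 = (1/7)*(1/1618) = 1/11326 ≈ 8.8292e-5)
(-4514 - 663)*(H + 2996) = (-4514 - 663)*(1/11326 + 2996) = -5177*33932697/11326 = -175669572369/11326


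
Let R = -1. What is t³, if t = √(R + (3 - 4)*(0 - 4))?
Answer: 3*√3 ≈ 5.1962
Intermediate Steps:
t = √3 (t = √(-1 + (3 - 4)*(0 - 4)) = √(-1 - 1*(-4)) = √(-1 + 4) = √3 ≈ 1.7320)
t³ = (√3)³ = 3*√3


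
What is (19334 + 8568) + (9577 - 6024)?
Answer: 31455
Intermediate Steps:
(19334 + 8568) + (9577 - 6024) = 27902 + 3553 = 31455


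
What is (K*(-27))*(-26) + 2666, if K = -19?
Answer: -10672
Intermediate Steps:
(K*(-27))*(-26) + 2666 = -19*(-27)*(-26) + 2666 = 513*(-26) + 2666 = -13338 + 2666 = -10672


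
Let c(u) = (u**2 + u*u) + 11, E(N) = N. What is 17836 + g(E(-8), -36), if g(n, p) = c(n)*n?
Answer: 16724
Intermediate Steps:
c(u) = 11 + 2*u**2 (c(u) = (u**2 + u**2) + 11 = 2*u**2 + 11 = 11 + 2*u**2)
g(n, p) = n*(11 + 2*n**2) (g(n, p) = (11 + 2*n**2)*n = n*(11 + 2*n**2))
17836 + g(E(-8), -36) = 17836 - 8*(11 + 2*(-8)**2) = 17836 - 8*(11 + 2*64) = 17836 - 8*(11 + 128) = 17836 - 8*139 = 17836 - 1112 = 16724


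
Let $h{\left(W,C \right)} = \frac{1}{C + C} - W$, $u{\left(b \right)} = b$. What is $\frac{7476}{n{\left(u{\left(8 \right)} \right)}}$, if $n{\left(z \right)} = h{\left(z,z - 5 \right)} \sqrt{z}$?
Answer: $- \frac{11214 \sqrt{2}}{47} \approx -337.43$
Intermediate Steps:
$h{\left(W,C \right)} = \frac{1}{2 C} - W$
$n{\left(z \right)} = \sqrt{z} \left(\frac{1}{2 \left(-5 + z\right)} - z\right)$ ($n{\left(z \right)} = \left(\frac{1}{2 \left(z - 5\right)} - z\right) \sqrt{z} = \left(\frac{1}{2 \left(-5 + z\right)} - z\right) \sqrt{z} = \sqrt{z} \left(\frac{1}{2 \left(-5 + z\right)} - z\right)$)
$\frac{7476}{n{\left(u{\left(8 \right)} \right)}} = \frac{7476}{\sqrt{8} \frac{1}{-5 + 8} \left(\frac{1}{2} - 8 \left(-5 + 8\right)\right)} = \frac{7476}{2 \sqrt{2} \cdot \frac{1}{3} \left(\frac{1}{2} - 8 \cdot 3\right)} = \frac{7476}{2 \sqrt{2} \cdot \frac{1}{3} \left(\frac{1}{2} - 24\right)} = \frac{7476}{2 \sqrt{2} \cdot \frac{1}{3} \left(- \frac{47}{2}\right)} = \frac{7476}{\left(- \frac{47}{3}\right) \sqrt{2}} = 7476 \left(- \frac{3 \sqrt{2}}{94}\right) = - \frac{11214 \sqrt{2}}{47}$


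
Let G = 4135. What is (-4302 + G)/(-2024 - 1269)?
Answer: 167/3293 ≈ 0.050714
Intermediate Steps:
(-4302 + G)/(-2024 - 1269) = (-4302 + 4135)/(-2024 - 1269) = -167/(-3293) = -167*(-1/3293) = 167/3293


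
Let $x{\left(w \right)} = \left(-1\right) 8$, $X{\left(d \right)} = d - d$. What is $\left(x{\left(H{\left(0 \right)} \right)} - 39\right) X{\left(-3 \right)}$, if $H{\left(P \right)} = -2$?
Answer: $0$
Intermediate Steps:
$X{\left(d \right)} = 0$
$x{\left(w \right)} = -8$
$\left(x{\left(H{\left(0 \right)} \right)} - 39\right) X{\left(-3 \right)} = \left(-8 - 39\right) 0 = \left(-47\right) 0 = 0$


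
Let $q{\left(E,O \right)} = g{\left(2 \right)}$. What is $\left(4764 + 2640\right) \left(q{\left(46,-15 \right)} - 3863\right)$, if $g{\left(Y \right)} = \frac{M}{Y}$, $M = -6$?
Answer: $-28623864$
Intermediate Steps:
$g{\left(Y \right)} = - \frac{6}{Y}$
$q{\left(E,O \right)} = -3$ ($q{\left(E,O \right)} = - \frac{6}{2} = \left(-6\right) \frac{1}{2} = -3$)
$\left(4764 + 2640\right) \left(q{\left(46,-15 \right)} - 3863\right) = \left(4764 + 2640\right) \left(-3 - 3863\right) = 7404 \left(-3866\right) = -28623864$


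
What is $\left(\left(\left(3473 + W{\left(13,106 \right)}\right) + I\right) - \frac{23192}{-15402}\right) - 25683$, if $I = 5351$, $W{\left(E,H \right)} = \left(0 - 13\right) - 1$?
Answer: $- \frac{129927377}{7701} \approx -16872.0$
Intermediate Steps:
$W{\left(E,H \right)} = -14$ ($W{\left(E,H \right)} = -13 - 1 = -14$)
$\left(\left(\left(3473 + W{\left(13,106 \right)}\right) + I\right) - \frac{23192}{-15402}\right) - 25683 = \left(\left(\left(3473 - 14\right) + 5351\right) - \frac{23192}{-15402}\right) - 25683 = \left(\left(3459 + 5351\right) - - \frac{11596}{7701}\right) - 25683 = \left(8810 + \frac{11596}{7701}\right) - 25683 = \frac{67857406}{7701} - 25683 = - \frac{129927377}{7701}$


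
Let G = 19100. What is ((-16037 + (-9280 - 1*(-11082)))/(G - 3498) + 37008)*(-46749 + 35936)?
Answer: -6243259474353/15602 ≈ -4.0016e+8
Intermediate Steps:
((-16037 + (-9280 - 1*(-11082)))/(G - 3498) + 37008)*(-46749 + 35936) = ((-16037 + (-9280 - 1*(-11082)))/(19100 - 3498) + 37008)*(-46749 + 35936) = ((-16037 + (-9280 + 11082))/15602 + 37008)*(-10813) = ((-16037 + 1802)*(1/15602) + 37008)*(-10813) = (-14235*1/15602 + 37008)*(-10813) = (-14235/15602 + 37008)*(-10813) = (577384581/15602)*(-10813) = -6243259474353/15602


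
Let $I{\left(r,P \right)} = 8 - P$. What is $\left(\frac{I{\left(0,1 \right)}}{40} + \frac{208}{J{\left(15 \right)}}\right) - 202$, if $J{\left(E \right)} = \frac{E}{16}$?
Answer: $\frac{481}{24} \approx 20.042$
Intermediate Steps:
$J{\left(E \right)} = \frac{E}{16}$ ($J{\left(E \right)} = E \frac{1}{16} = \frac{E}{16}$)
$\left(\frac{I{\left(0,1 \right)}}{40} + \frac{208}{J{\left(15 \right)}}\right) - 202 = \left(\frac{8 - 1}{40} + \frac{208}{\frac{1}{16} \cdot 15}\right) - 202 = \left(\left(8 - 1\right) \frac{1}{40} + \frac{208}{\frac{15}{16}}\right) - 202 = \left(7 \cdot \frac{1}{40} + 208 \cdot \frac{16}{15}\right) - 202 = \left(\frac{7}{40} + \frac{3328}{15}\right) - 202 = \frac{5329}{24} - 202 = \frac{481}{24}$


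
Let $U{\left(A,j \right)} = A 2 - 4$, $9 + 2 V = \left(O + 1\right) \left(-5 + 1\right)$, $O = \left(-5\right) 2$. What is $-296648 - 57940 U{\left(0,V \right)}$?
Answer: $-64888$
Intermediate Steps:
$O = -10$
$V = \frac{27}{2}$ ($V = - \frac{9}{2} + \frac{\left(-10 + 1\right) \left(-5 + 1\right)}{2} = - \frac{9}{2} + \frac{\left(-9\right) \left(-4\right)}{2} = - \frac{9}{2} + \frac{1}{2} \cdot 36 = - \frac{9}{2} + 18 = \frac{27}{2} \approx 13.5$)
$U{\left(A,j \right)} = -4 + 2 A$ ($U{\left(A,j \right)} = 2 A - 4 = -4 + 2 A$)
$-296648 - 57940 U{\left(0,V \right)} = -296648 - 57940 \left(-4 + 2 \cdot 0\right) = -296648 - 57940 \left(-4 + 0\right) = -296648 - 57940 \left(-4\right) = -296648 - -231760 = -296648 + 231760 = -64888$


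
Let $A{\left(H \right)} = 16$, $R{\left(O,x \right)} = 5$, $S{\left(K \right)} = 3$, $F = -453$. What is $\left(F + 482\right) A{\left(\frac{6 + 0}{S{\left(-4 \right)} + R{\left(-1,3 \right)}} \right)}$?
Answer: $464$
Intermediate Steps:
$\left(F + 482\right) A{\left(\frac{6 + 0}{S{\left(-4 \right)} + R{\left(-1,3 \right)}} \right)} = \left(-453 + 482\right) 16 = 29 \cdot 16 = 464$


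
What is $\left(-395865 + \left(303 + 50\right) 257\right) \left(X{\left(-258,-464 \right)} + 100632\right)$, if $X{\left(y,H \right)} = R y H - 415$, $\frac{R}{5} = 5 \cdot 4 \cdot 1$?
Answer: $-3683520469048$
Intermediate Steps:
$R = 100$ ($R = 5 \cdot 5 \cdot 4 \cdot 1 = 5 \cdot 20 \cdot 1 = 5 \cdot 20 = 100$)
$X{\left(y,H \right)} = -415 + 100 H y$ ($X{\left(y,H \right)} = 100 y H - 415 = 100 H y - 415 = -415 + 100 H y$)
$\left(-395865 + \left(303 + 50\right) 257\right) \left(X{\left(-258,-464 \right)} + 100632\right) = \left(-395865 + \left(303 + 50\right) 257\right) \left(\left(-415 + 100 \left(-464\right) \left(-258\right)\right) + 100632\right) = \left(-395865 + 353 \cdot 257\right) \left(\left(-415 + 11971200\right) + 100632\right) = \left(-395865 + 90721\right) \left(11970785 + 100632\right) = \left(-305144\right) 12071417 = -3683520469048$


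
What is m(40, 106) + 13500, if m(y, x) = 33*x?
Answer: 16998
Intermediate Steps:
m(40, 106) + 13500 = 33*106 + 13500 = 3498 + 13500 = 16998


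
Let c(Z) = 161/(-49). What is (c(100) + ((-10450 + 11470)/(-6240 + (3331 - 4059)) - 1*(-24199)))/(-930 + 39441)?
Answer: 295040755/469603134 ≈ 0.62828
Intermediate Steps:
c(Z) = -23/7 (c(Z) = 161*(-1/49) = -23/7)
(c(100) + ((-10450 + 11470)/(-6240 + (3331 - 4059)) - 1*(-24199)))/(-930 + 39441) = (-23/7 + ((-10450 + 11470)/(-6240 + (3331 - 4059)) - 1*(-24199)))/(-930 + 39441) = (-23/7 + (1020/(-6240 - 728) + 24199))/38511 = (-23/7 + (1020/(-6968) + 24199))*(1/38511) = (-23/7 + (1020*(-1/6968) + 24199))*(1/38511) = (-23/7 + (-255/1742 + 24199))*(1/38511) = (-23/7 + 42154403/1742)*(1/38511) = (295040755/12194)*(1/38511) = 295040755/469603134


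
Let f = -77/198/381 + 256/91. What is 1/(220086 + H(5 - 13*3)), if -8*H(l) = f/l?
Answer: 169749216/37359427707587 ≈ 4.5437e-6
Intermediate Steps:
f = 1755011/624078 (f = -77*1/198*(1/381) + 256*(1/91) = -7/18*1/381 + 256/91 = -7/6858 + 256/91 = 1755011/624078 ≈ 2.8122)
H(l) = -1755011/(4992624*l)
1/(220086 + H(5 - 13*3)) = 1/(220086 - 1755011/(4992624*(5 - 13*3))) = 1/(220086 - 1755011/(4992624*(5 - 39))) = 1/(220086 - 1755011/4992624/(-34)) = 1/(220086 - 1755011/4992624*(-1/34)) = 1/(220086 + 1755011/169749216) = 1/(37359427707587/169749216) = 169749216/37359427707587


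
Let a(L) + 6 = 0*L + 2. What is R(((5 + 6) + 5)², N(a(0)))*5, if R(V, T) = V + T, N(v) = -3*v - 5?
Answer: 1315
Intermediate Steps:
a(L) = -4 (a(L) = -6 + (0*L + 2) = -6 + (0 + 2) = -6 + 2 = -4)
N(v) = -5 - 3*v
R(V, T) = T + V
R(((5 + 6) + 5)², N(a(0)))*5 = ((-5 - 3*(-4)) + ((5 + 6) + 5)²)*5 = ((-5 + 12) + (11 + 5)²)*5 = (7 + 16²)*5 = (7 + 256)*5 = 263*5 = 1315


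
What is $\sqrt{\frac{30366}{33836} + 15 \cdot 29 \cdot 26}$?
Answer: $\frac{\sqrt{3237390634434}}{16918} \approx 106.35$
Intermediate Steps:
$\sqrt{\frac{30366}{33836} + 15 \cdot 29 \cdot 26} = \sqrt{30366 \cdot \frac{1}{33836} + 435 \cdot 26} = \sqrt{\frac{15183}{16918} + 11310} = \sqrt{\frac{191357763}{16918}} = \frac{\sqrt{3237390634434}}{16918}$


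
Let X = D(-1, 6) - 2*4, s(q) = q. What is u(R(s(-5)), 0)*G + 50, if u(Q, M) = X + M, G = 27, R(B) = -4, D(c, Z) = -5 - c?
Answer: -274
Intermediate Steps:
X = -12 (X = (-5 - 1*(-1)) - 2*4 = (-5 + 1) - 8 = -4 - 8 = -12)
u(Q, M) = -12 + M
u(R(s(-5)), 0)*G + 50 = (-12 + 0)*27 + 50 = -12*27 + 50 = -324 + 50 = -274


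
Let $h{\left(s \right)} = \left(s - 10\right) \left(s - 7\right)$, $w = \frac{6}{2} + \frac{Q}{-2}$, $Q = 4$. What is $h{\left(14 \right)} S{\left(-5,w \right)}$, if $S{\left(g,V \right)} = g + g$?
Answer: $-280$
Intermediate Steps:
$w = 1$ ($w = \frac{6}{2} + \frac{4}{-2} = 6 \cdot \frac{1}{2} + 4 \left(- \frac{1}{2}\right) = 3 - 2 = 1$)
$S{\left(g,V \right)} = 2 g$
$h{\left(s \right)} = \left(-10 + s\right) \left(-7 + s\right)$
$h{\left(14 \right)} S{\left(-5,w \right)} = \left(70 + 14^{2} - 238\right) 2 \left(-5\right) = \left(70 + 196 - 238\right) \left(-10\right) = 28 \left(-10\right) = -280$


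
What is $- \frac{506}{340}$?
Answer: $- \frac{253}{170} \approx -1.4882$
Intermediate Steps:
$- \frac{506}{340} = \left(-1\right) \frac{253}{170} = - \frac{253}{170}$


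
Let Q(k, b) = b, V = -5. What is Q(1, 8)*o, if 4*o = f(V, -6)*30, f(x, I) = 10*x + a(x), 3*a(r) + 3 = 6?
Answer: -2940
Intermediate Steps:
a(r) = 1 (a(r) = -1 + (⅓)*6 = -1 + 2 = 1)
f(x, I) = 1 + 10*x (f(x, I) = 10*x + 1 = 1 + 10*x)
o = -735/2 (o = ((1 + 10*(-5))*30)/4 = ((1 - 50)*30)/4 = (-49*30)/4 = (¼)*(-1470) = -735/2 ≈ -367.50)
Q(1, 8)*o = 8*(-735/2) = -2940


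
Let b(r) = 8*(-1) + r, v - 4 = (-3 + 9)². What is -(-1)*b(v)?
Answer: 32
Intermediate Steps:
v = 40 (v = 4 + (-3 + 9)² = 4 + 6² = 4 + 36 = 40)
b(r) = -8 + r
-(-1)*b(v) = -(-1)*(-8 + 40) = -(-1)*32 = -1*(-32) = 32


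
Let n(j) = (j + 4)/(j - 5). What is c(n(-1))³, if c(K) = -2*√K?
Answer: 2*I*√2 ≈ 2.8284*I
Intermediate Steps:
n(j) = (4 + j)/(-5 + j)
c(n(-1))³ = (-2*√(4 - 1)*(I*√6/6))³ = (-2*√3*(I*√6/6))³ = (-2*I*√2/2)³ = (-I*√2)³ = 2*I*√2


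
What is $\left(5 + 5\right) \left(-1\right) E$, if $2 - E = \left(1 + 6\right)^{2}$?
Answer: $470$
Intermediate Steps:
$E = -47$ ($E = 2 - \left(1 + 6\right)^{2} = 2 - 7^{2} = 2 - 49 = -47$)
$\left(5 + 5\right) \left(-1\right) E = \left(5 + 5\right) \left(-1\right) \left(-47\right) = 10 \left(-1\right) \left(-47\right) = \left(-10\right) \left(-47\right) = 470$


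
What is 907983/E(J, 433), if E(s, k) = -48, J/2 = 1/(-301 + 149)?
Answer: -302661/16 ≈ -18916.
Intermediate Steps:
J = -1/76 (J = 2/(-301 + 149) = 2/(-152) = 2*(-1/152) = -1/76 ≈ -0.013158)
907983/E(J, 433) = 907983/(-48) = 907983*(-1/48) = -302661/16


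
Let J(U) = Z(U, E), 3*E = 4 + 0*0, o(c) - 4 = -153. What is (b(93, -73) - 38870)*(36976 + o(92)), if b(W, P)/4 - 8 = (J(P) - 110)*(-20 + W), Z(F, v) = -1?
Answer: -2623923750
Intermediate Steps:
o(c) = -149 (o(c) = 4 - 153 = -149)
E = 4/3 (E = (4 + 0*0)/3 = (4 + 0)/3 = (⅓)*4 = 4/3 ≈ 1.3333)
J(U) = -1
b(W, P) = 8912 - 444*W (b(W, P) = 32 + 4*((-1 - 110)*(-20 + W)) = 32 + 4*(-111*(-20 + W)) = 32 + 4*(2220 - 111*W) = 32 + (8880 - 444*W) = 8912 - 444*W)
(b(93, -73) - 38870)*(36976 + o(92)) = ((8912 - 444*93) - 38870)*(36976 - 149) = ((8912 - 41292) - 38870)*36827 = (-32380 - 38870)*36827 = -71250*36827 = -2623923750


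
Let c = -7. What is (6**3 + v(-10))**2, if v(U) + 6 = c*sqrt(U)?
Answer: 43610 - 2940*I*sqrt(10) ≈ 43610.0 - 9297.1*I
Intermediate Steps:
v(U) = -6 - 7*sqrt(U)
(6**3 + v(-10))**2 = (6**3 + (-6 - 7*I*sqrt(10)))**2 = (216 + (-6 - 7*I*sqrt(10)))**2 = (210 - 7*I*sqrt(10))**2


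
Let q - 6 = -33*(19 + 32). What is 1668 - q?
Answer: 3345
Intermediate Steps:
q = -1677 (q = 6 - 33*(19 + 32) = 6 - 33*51 = 6 - 1683 = -1677)
1668 - q = 1668 - 1*(-1677) = 1668 + 1677 = 3345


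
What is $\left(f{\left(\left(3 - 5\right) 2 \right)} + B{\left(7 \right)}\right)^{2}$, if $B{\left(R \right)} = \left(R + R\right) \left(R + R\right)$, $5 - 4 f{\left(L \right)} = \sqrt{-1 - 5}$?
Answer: $\frac{\left(789 - i \sqrt{6}\right)^{2}}{16} \approx 38907.0 - 241.58 i$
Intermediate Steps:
$f{\left(L \right)} = \frac{5}{4} - \frac{i \sqrt{6}}{4}$ ($f{\left(L \right)} = \frac{5}{4} - \frac{\sqrt{-1 - 5}}{4} = \frac{5}{4} - \frac{\sqrt{-6}}{4} = \frac{5}{4} - \frac{i \sqrt{6}}{4}$)
$B{\left(R \right)} = 4 R^{2}$ ($B{\left(R \right)} = 2 R 2 R = 4 R^{2}$)
$\left(f{\left(\left(3 - 5\right) 2 \right)} + B{\left(7 \right)}\right)^{2} = \left(\left(\frac{5}{4} - \frac{i \sqrt{6}}{4}\right) + 4 \cdot 7^{2}\right)^{2} = \left(\left(\frac{5}{4} - \frac{i \sqrt{6}}{4}\right) + 4 \cdot 49\right)^{2} = \left(\left(\frac{5}{4} - \frac{i \sqrt{6}}{4}\right) + 196\right)^{2} = \left(\frac{789}{4} - \frac{i \sqrt{6}}{4}\right)^{2}$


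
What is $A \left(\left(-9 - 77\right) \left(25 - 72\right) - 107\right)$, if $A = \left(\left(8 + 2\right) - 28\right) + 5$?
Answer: $-51155$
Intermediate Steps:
$A = -13$ ($A = \left(10 - 28\right) + 5 = -18 + 5 = -13$)
$A \left(\left(-9 - 77\right) \left(25 - 72\right) - 107\right) = - 13 \left(\left(-9 - 77\right) \left(25 - 72\right) - 107\right) = - 13 \left(\left(-86\right) \left(-47\right) - 107\right) = - 13 \left(4042 - 107\right) = \left(-13\right) 3935 = -51155$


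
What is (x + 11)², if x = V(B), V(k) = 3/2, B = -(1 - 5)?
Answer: 625/4 ≈ 156.25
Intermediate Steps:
B = 4 (B = -1*(-4) = 4)
V(k) = 3/2 (V(k) = 3*(½) = 3/2)
x = 3/2 ≈ 1.5000
(x + 11)² = (3/2 + 11)² = (25/2)² = 625/4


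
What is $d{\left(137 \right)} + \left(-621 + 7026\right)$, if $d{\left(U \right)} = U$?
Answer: $6542$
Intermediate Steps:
$d{\left(137 \right)} + \left(-621 + 7026\right) = 137 + \left(-621 + 7026\right) = 137 + 6405 = 6542$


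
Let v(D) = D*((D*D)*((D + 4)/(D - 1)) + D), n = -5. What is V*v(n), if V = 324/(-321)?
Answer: -450/107 ≈ -4.2056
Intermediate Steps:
V = -108/107 (V = 324*(-1/321) = -108/107 ≈ -1.0093)
v(D) = D*(D + D²*(4 + D)/(-1 + D)) (v(D) = D*(D²*((4 + D)/(-1 + D)) + D) = D*(D²*(4 + D)/(-1 + D) + D) = D*(D + D²*(4 + D)/(-1 + D)))
V*v(n) = -108*(-5)²*(-1 + (-5)² + 5*(-5))/(107*(-1 - 5)) = -2700*(-1 + 25 - 25)/(107*(-6)) = -2700*(-1)*(-1)/(107*6) = -108/107*25/6 = -450/107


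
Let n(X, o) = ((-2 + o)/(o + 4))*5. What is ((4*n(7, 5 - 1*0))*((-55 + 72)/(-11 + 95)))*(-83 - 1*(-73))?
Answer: -850/63 ≈ -13.492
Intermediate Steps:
n(X, o) = 5*(-2 + o)/(4 + o) (n(X, o) = ((-2 + o)/(4 + o))*5 = 5*(-2 + o)/(4 + o))
((4*n(7, 5 - 1*0))*((-55 + 72)/(-11 + 95)))*(-83 - 1*(-73)) = ((4*(5*(-2 + (5 - 1*0))/(4 + (5 - 1*0))))*((-55 + 72)/(-11 + 95)))*(-83 - 1*(-73)) = ((4*(5*(-2 + (5 + 0))/(4 + (5 + 0))))*(17/84))*(-83 + 73) = ((4*(5*(-2 + 5)/(4 + 5)))*(17*(1/84)))*(-10) = ((4*(5*3/9))*(17/84))*(-10) = ((4*(5*(⅑)*3))*(17/84))*(-10) = ((4*(5/3))*(17/84))*(-10) = ((20/3)*(17/84))*(-10) = (85/63)*(-10) = -850/63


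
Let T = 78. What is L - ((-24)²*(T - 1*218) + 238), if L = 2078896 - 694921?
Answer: 1464377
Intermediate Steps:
L = 1383975
L - ((-24)²*(T - 1*218) + 238) = 1383975 - ((-24)²*(78 - 1*218) + 238) = 1383975 - (576*(78 - 218) + 238) = 1383975 - (576*(-140) + 238) = 1383975 - (-80640 + 238) = 1383975 - 1*(-80402) = 1383975 + 80402 = 1464377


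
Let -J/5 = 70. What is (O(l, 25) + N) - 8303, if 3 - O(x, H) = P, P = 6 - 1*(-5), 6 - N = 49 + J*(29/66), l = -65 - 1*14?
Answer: -270607/33 ≈ -8200.2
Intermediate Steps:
l = -79 (l = -65 - 14 = -79)
J = -350 (J = -5*70 = -350)
N = 3656/33 (N = 6 - (49 - 10150/66) = 6 - (49 - 350*29/66) = 6 - (49 - 5075/33) = 6 - 1*(-3458/33) = 6 + 3458/33 = 3656/33 ≈ 110.79)
P = 11 (P = 6 + 5 = 11)
O(x, H) = -8 (O(x, H) = 3 - 1*11 = 3 - 11 = -8)
(O(l, 25) + N) - 8303 = (-8 + 3656/33) - 8303 = 3392/33 - 8303 = -270607/33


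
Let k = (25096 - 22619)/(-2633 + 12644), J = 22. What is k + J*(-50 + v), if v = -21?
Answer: -15634705/10011 ≈ -1561.8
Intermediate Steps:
k = 2477/10011 ≈ 0.24743
k + J*(-50 + v) = 2477/10011 + 22*(-50 - 21) = 2477/10011 + 22*(-71) = 2477/10011 - 1562 = -15634705/10011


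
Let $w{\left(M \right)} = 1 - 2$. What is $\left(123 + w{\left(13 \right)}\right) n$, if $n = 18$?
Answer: $2196$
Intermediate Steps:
$w{\left(M \right)} = -1$
$\left(123 + w{\left(13 \right)}\right) n = \left(123 - 1\right) 18 = 122 \cdot 18 = 2196$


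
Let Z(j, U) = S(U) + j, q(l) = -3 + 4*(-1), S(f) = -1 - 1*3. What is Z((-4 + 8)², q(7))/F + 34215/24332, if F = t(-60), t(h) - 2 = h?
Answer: 846243/705628 ≈ 1.1993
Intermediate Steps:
t(h) = 2 + h
S(f) = -4 (S(f) = -1 - 3 = -4)
F = -58 (F = 2 - 60 = -58)
q(l) = -7 (q(l) = -3 - 4 = -7)
Z(j, U) = -4 + j
Z((-4 + 8)², q(7))/F + 34215/24332 = (-4 + (-4 + 8)²)/(-58) + 34215/24332 = (-4 + 4²)*(-1/58) + 34215*(1/24332) = (-4 + 16)*(-1/58) + 34215/24332 = 12*(-1/58) + 34215/24332 = -6/29 + 34215/24332 = 846243/705628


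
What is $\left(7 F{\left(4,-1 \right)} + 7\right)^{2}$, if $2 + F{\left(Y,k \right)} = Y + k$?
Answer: $196$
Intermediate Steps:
$F{\left(Y,k \right)} = -2 + Y + k$ ($F{\left(Y,k \right)} = -2 + \left(Y + k\right) = -2 + Y + k$)
$\left(7 F{\left(4,-1 \right)} + 7\right)^{2} = \left(7 \left(-2 + 4 - 1\right) + 7\right)^{2} = \left(7 \cdot 1 + 7\right)^{2} = \left(7 + 7\right)^{2} = 14^{2} = 196$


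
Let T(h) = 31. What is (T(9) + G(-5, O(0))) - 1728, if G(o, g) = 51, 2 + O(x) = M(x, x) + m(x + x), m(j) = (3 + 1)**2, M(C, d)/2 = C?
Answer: -1646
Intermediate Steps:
M(C, d) = 2*C
m(j) = 16 (m(j) = 4**2 = 16)
O(x) = 14 + 2*x (O(x) = -2 + (2*x + 16) = -2 + (16 + 2*x) = 14 + 2*x)
(T(9) + G(-5, O(0))) - 1728 = (31 + 51) - 1728 = 82 - 1728 = -1646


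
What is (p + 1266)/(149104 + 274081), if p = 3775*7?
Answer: 27691/423185 ≈ 0.065435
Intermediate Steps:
p = 26425
(p + 1266)/(149104 + 274081) = (26425 + 1266)/(149104 + 274081) = 27691/423185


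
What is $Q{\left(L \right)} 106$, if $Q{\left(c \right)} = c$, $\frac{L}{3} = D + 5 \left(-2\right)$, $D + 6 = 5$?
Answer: $-3498$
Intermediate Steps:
$D = -1$ ($D = -6 + 5 = -1$)
$L = -33$ ($L = 3 \left(-1 + 5 \left(-2\right)\right) = 3 \left(-1 - 10\right) = 3 \left(-11\right) = -33$)
$Q{\left(L \right)} 106 = \left(-33\right) 106 = -3498$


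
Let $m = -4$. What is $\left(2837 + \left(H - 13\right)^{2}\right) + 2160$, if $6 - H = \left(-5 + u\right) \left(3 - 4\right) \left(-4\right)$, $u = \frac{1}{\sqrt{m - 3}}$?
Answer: $\frac{36146}{7} + \frac{104 i \sqrt{7}}{7} \approx 5163.7 + 39.308 i$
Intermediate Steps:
$u = - \frac{i \sqrt{7}}{7}$ ($u = \frac{1}{\sqrt{-4 - 3}} = \frac{1}{\sqrt{-7}} = \frac{1}{i \sqrt{7}} = - \frac{i \sqrt{7}}{7} \approx - 0.37796 i$)
$H = 26 + \frac{4 i \sqrt{7}}{7}$ ($H = 6 - \left(-5 - \frac{i \sqrt{7}}{7}\right) \left(3 - 4\right) \left(-4\right) = 6 - \left(-5 - \frac{i \sqrt{7}}{7}\right) \left(-1\right) \left(-4\right) = 6 - \left(5 + \frac{i \sqrt{7}}{7}\right) \left(-4\right) = 6 - \left(-20 - \frac{4 i \sqrt{7}}{7}\right) = 6 + \left(20 + \frac{4 i \sqrt{7}}{7}\right) = 26 + \frac{4 i \sqrt{7}}{7} \approx 26.0 + 1.5119 i$)
$\left(2837 + \left(H - 13\right)^{2}\right) + 2160 = \left(2837 + \left(\left(26 + \frac{4 i \sqrt{7}}{7}\right) - 13\right)^{2}\right) + 2160 = \left(2837 + \left(13 + \frac{4 i \sqrt{7}}{7}\right)^{2}\right) + 2160 = 4997 + \left(13 + \frac{4 i \sqrt{7}}{7}\right)^{2}$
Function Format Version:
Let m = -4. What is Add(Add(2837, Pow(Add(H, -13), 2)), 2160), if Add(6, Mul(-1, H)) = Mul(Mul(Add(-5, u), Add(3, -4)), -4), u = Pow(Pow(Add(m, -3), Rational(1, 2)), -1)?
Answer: Add(Rational(36146, 7), Mul(Rational(104, 7), I, Pow(7, Rational(1, 2)))) ≈ Add(5163.7, Mul(39.308, I))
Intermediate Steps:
u = Mul(Rational(-1, 7), I, Pow(7, Rational(1, 2))) (u = Pow(Pow(Add(-4, -3), Rational(1, 2)), -1) = Pow(Pow(-7, Rational(1, 2)), -1) = Pow(Mul(I, Pow(7, Rational(1, 2))), -1) = Mul(Rational(-1, 7), I, Pow(7, Rational(1, 2))) ≈ Mul(-0.37796, I))
H = Add(26, Mul(Rational(4, 7), I, Pow(7, Rational(1, 2)))) (H = Add(6, Mul(-1, Mul(Mul(Add(-5, Mul(Rational(-1, 7), I, Pow(7, Rational(1, 2)))), Add(3, -4)), -4))) = Add(6, Mul(-1, Mul(Mul(Add(-5, Mul(Rational(-1, 7), I, Pow(7, Rational(1, 2)))), -1), -4))) = Add(6, Mul(-1, Mul(Add(5, Mul(Rational(1, 7), I, Pow(7, Rational(1, 2)))), -4))) = Add(6, Mul(-1, Add(-20, Mul(Rational(-4, 7), I, Pow(7, Rational(1, 2)))))) = Add(6, Add(20, Mul(Rational(4, 7), I, Pow(7, Rational(1, 2))))) = Add(26, Mul(Rational(4, 7), I, Pow(7, Rational(1, 2)))) ≈ Add(26.000, Mul(1.5119, I)))
Add(Add(2837, Pow(Add(H, -13), 2)), 2160) = Add(Add(2837, Pow(Add(Add(26, Mul(Rational(4, 7), I, Pow(7, Rational(1, 2)))), -13), 2)), 2160) = Add(Add(2837, Pow(Add(13, Mul(Rational(4, 7), I, Pow(7, Rational(1, 2)))), 2)), 2160) = Add(4997, Pow(Add(13, Mul(Rational(4, 7), I, Pow(7, Rational(1, 2)))), 2))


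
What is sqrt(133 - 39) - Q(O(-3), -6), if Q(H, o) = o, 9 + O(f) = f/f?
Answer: 6 + sqrt(94) ≈ 15.695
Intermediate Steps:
O(f) = -8 (O(f) = -9 + f/f = -9 + 1 = -8)
sqrt(133 - 39) - Q(O(-3), -6) = sqrt(133 - 39) - 1*(-6) = sqrt(94) + 6 = 6 + sqrt(94)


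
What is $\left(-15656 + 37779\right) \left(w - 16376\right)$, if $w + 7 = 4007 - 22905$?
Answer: $-780521563$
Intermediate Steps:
$w = -18905$ ($w = -7 + \left(4007 - 22905\right) = -7 - 18898 = -18905$)
$\left(-15656 + 37779\right) \left(w - 16376\right) = \left(-15656 + 37779\right) \left(-18905 - 16376\right) = 22123 \left(-35281\right) = -780521563$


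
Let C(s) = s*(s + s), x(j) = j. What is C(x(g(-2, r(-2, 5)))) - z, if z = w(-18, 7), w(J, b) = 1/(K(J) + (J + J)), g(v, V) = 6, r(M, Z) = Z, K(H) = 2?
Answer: 2449/34 ≈ 72.029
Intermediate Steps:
w(J, b) = 1/(2 + 2*J) (w(J, b) = 1/(2 + (J + J)) = 1/(2 + 2*J))
z = -1/34 (z = 1/(2*(1 - 18)) = (1/2)/(-17) = (1/2)*(-1/17) = -1/34 ≈ -0.029412)
C(s) = 2*s**2 (C(s) = s*(2*s) = 2*s**2)
C(x(g(-2, r(-2, 5)))) - z = 2*6**2 - 1*(-1/34) = 2*36 + 1/34 = 72 + 1/34 = 2449/34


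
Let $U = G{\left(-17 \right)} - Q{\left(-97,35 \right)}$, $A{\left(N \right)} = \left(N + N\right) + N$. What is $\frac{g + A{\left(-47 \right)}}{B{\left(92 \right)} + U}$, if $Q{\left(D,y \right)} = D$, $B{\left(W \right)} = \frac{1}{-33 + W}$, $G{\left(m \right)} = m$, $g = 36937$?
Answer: $\frac{2170964}{4721} \approx 459.85$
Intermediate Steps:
$A{\left(N \right)} = 3 N$ ($A{\left(N \right)} = 2 N + N = 3 N$)
$U = 80$ ($U = -17 - -97 = -17 + 97 = 80$)
$\frac{g + A{\left(-47 \right)}}{B{\left(92 \right)} + U} = \frac{36937 + 3 \left(-47\right)}{\frac{1}{-33 + 92} + 80} = \frac{36937 - 141}{\frac{1}{59} + 80} = \frac{36796}{\frac{1}{59} + 80} = \frac{36796}{\frac{4721}{59}} = 36796 \cdot \frac{59}{4721} = \frac{2170964}{4721}$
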